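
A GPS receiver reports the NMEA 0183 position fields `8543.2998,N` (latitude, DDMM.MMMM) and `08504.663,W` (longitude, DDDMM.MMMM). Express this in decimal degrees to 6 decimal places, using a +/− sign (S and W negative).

85.721663, -85.077717

Latitude: degrees = first 2 digits = 85, minutes = 43.2998; 85 + 43.2998/60 = 85.7216633
N ⇒ keep positive
Lon: degrees = first 3 digits = 85, minutes = 4.663; 85 + 4.663/60 = 85.0777167
hemisphere W, so the sign is −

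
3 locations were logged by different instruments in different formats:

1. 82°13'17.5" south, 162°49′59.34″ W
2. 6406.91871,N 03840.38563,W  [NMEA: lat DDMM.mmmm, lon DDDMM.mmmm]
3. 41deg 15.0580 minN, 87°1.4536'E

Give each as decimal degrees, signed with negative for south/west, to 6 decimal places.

1. -82.221528, -162.833150
2. 64.115312, -38.673094
3. 41.250967, 87.024227

Point 1:
  Latitude: 82 + 13/60 + 17.5/3600 = 82.2215278
  S ⇒ negate
  Longitude: 162 + 49/60 + 59.34/3600 = 162.8331500
  W ⇒ negate
Point 2:
  Latitude: degrees = first 2 digits = 64, minutes = 6.91871; 64 + 6.91871/60 = 64.1153118
  N ⇒ keep positive
  Longitude: degrees = first 3 digits = 38, minutes = 40.38563; 38 + 40.38563/60 = 38.6730938
  hemisphere W, so the sign is −
Point 3:
  Latitude: 41 + 15.058/60 = 41.2509667
  N ⇒ keep positive
  Lon: 1.4536′ = 0.024227°; total 87.0242267
  E ⇒ keep positive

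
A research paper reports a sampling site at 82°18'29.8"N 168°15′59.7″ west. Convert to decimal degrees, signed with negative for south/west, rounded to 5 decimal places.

82.30828, -168.26658

Latitude: 82 + 18/60 + 29.8/3600 = 82.308278
N → positive
Lon: 15′ + 59.7″ = 15.99500′; 168 + 15.99500/60 = 168.266583
W ⇒ negate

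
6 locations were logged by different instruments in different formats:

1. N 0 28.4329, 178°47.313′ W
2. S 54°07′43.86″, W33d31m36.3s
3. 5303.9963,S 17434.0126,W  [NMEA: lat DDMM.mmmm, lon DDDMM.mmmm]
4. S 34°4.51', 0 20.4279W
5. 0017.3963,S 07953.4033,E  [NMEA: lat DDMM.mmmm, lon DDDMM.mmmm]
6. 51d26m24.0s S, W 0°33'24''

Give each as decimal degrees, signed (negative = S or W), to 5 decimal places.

1. 0.47388, -178.78855
2. -54.12885, -33.52675
3. -53.06661, -174.56688
4. -34.07517, -0.34047
5. -0.28994, 79.89006
6. -51.44000, -0.55667

Point 1:
  Latitude: 0 + 28.4329/60 = 0.473882
  N ⇒ keep positive
  λ: 47.313′ = 0.788550°; total 178.788550
  W → negative
Point 2:
  Lat: 54° + 7/60 + 43.86/3600 = 54 + 0.116667 + 0.012183 = 54.128850
  S → negative
  λ: 31′ + 36.3″ = 31.60500′; 33 + 31.60500/60 = 33.526750
  hemisphere W, so the sign is −
Point 3:
  φ: degrees = first 2 digits = 53, minutes = 3.9963; 53 + 3.9963/60 = 53.066605
  hemisphere S, so the sign is −
  Lon: split at 3 digits → 174° and 34.0126′; 174 + 34.0126/60 = 174.566877
  W → negative
Point 4:
  φ: 34 + 4.51/60 = 34.075167
  hemisphere S, so the sign is −
  λ: 0 + 20.4279/60 = 0.340465
  hemisphere W, so the sign is −
Point 5:
  φ: degrees = first 2 digits = 0, minutes = 17.3963; 0 + 17.3963/60 = 0.289938
  S → negative
  λ: split at 3 digits → 079° and 53.4033′; 79 + 53.4033/60 = 79.890055
  E → positive
Point 6:
  Latitude: 51 + 26/60 + 24/3600 = 51.440000
  hemisphere S, so the sign is −
  Longitude: 0° + 33/60 + 24/3600 = 0 + 0.550000 + 0.006667 = 0.556667
  hemisphere W, so the sign is −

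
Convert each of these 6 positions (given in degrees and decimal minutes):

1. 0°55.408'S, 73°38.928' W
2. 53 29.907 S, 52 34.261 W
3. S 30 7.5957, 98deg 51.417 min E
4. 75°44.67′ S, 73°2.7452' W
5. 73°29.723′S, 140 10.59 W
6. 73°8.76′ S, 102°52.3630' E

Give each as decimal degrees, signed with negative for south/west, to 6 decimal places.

Point 1:
  φ: 55.408′ = 0.923467°; total 0.9234667
  hemisphere S, so the sign is −
  λ: 38.928′ = 0.648800°; total 73.6488000
  W → negative
Point 2:
  Latitude: 29.907′ = 0.498450°; total 53.4984500
  hemisphere S, so the sign is −
  Longitude: 52 + 34.261/60 = 52.5710167
  hemisphere W, so the sign is −
Point 3:
  Lat: 30 + 7.5957/60 = 30.1265950
  S ⇒ negate
  Longitude: 51.417′ = 0.856950°; total 98.8569500
  E → positive
Point 4:
  Lat: 44.67′ = 0.744500°; total 75.7445000
  hemisphere S, so the sign is −
  Longitude: 2.7452′ = 0.045753°; total 73.0457533
  W ⇒ negate
Point 5:
  Latitude: 73 + 29.723/60 = 73.4953833
  S → negative
  Longitude: 10.59′ = 0.176500°; total 140.1765000
  W ⇒ negate
Point 6:
  Lat: 8.76′ = 0.146000°; total 73.1460000
  S ⇒ negate
  Lon: 52.363′ = 0.872717°; total 102.8727167
  E → positive

1. -0.923467, -73.648800
2. -53.498450, -52.571017
3. -30.126595, 98.856950
4. -75.744500, -73.045753
5. -73.495383, -140.176500
6. -73.146000, 102.872717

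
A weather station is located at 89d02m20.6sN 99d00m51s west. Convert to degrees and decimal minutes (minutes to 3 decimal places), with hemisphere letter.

φ: seconds/60 = 0.34333; minutes = 2 + 0.34333 = 2.34333
λ: 0 + 51/60 = 0.85000′

89° 2.343′ N, 99° 0.850′ W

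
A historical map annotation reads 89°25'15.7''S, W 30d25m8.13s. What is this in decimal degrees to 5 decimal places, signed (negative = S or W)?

Lat: 89° + 25/60 + 15.7/3600 = 89 + 0.416667 + 0.004361 = 89.421028
S ⇒ negate
Lon: 30 + 25/60 + 8.13/3600 = 30.418925
W → negative

-89.42103, -30.41893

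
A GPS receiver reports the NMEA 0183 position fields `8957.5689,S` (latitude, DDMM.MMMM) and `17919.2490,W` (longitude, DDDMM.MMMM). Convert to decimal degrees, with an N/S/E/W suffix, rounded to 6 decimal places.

φ: split at 2 digits → 89° and 57.5689′; 89 + 57.5689/60 = 89.9594817
λ: split at 3 digits → 179° and 19.249′; 179 + 19.249/60 = 179.3208167

89.959482° S, 179.320817° W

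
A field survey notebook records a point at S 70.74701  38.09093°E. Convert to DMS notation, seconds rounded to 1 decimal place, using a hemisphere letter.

70°44′49.2″ S, 38°05′27.3″ E

φ: 0.747010° → 44.82060′; 0.82060 × 60 = 49.236″
Lon: 0.090930° → 5.45580′; 0.45580 × 60 = 27.348″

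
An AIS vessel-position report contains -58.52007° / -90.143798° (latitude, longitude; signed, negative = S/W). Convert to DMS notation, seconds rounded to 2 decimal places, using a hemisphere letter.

58°31′12.25″ S, 90°08′37.67″ W

Latitude is negative → S; |value| = 58.520070
Lat: 0.520070° → 31.20420′; 0.20420 × 60 = 12.2520″
Longitude is negative → W; |value| = 90.143798
Longitude: 0.143798° → 8.62788′; 0.62788 × 60 = 37.6728″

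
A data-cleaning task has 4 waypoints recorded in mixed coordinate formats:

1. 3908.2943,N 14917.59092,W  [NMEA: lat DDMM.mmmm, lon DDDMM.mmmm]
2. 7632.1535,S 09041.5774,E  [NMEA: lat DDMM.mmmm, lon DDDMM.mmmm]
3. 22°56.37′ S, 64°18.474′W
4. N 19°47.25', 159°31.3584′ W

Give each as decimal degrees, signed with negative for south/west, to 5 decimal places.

Point 1:
  Latitude: degrees = first 2 digits = 39, minutes = 8.2943; 39 + 8.2943/60 = 39.138238
  N → positive
  Longitude: degrees = first 3 digits = 149, minutes = 17.59092; 149 + 17.59092/60 = 149.293182
  W → negative
Point 2:
  φ: split at 2 digits → 76° and 32.1535′; 76 + 32.1535/60 = 76.535892
  S ⇒ negate
  Lon: split at 3 digits → 090° and 41.5774′; 90 + 41.5774/60 = 90.692957
  E ⇒ keep positive
Point 3:
  Lat: 22 + 56.37/60 = 22.939500
  hemisphere S, so the sign is −
  λ: 64 + 18.474/60 = 64.307900
  hemisphere W, so the sign is −
Point 4:
  φ: 19 + 47.25/60 = 19.787500
  N → positive
  Lon: 31.3584′ = 0.522640°; total 159.522640
  hemisphere W, so the sign is −

1. 39.13824, -149.29318
2. -76.53589, 90.69296
3. -22.93950, -64.30790
4. 19.78750, -159.52264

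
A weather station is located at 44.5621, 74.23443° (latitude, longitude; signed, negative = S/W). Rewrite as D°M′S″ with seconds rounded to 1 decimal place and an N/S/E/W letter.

Lat: 0.562100 × 60 = 33.72600′ → 33′, remainder × 60 = 43.560″
Lon: 0.234430° → 14.06580′; 0.06580 × 60 = 3.948″

44°33′43.6″ N, 74°14′3.9″ E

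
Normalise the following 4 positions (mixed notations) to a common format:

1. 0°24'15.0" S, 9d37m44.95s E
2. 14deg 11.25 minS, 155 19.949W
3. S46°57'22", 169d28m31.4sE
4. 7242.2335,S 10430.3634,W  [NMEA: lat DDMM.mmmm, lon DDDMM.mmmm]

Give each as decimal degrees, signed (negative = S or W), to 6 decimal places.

1. -0.404167, 9.629153
2. -14.187500, -155.332483
3. -46.956111, 169.475389
4. -72.703892, -104.506057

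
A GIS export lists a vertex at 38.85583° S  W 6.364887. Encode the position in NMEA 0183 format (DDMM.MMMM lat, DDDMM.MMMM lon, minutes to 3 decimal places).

3851.350,S / 00621.893,W

φ: fractional part 0.855830 → 51.34980 minutes
Longitude: fractional part 0.364887 → 21.89322 minutes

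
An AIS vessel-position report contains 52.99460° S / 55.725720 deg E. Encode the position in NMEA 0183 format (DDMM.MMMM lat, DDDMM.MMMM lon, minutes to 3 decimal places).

Latitude: minutes = (52.994600 − 52) × 60 = 59.67600
Longitude: minutes = (55.725720 − 55) × 60 = 43.54320

5259.676,S / 05543.543,E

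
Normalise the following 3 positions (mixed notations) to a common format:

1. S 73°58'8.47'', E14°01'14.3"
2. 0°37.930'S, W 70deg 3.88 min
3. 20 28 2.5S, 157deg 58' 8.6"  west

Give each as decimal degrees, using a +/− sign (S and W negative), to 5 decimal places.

Point 1:
  Lat: 73° + 58/60 + 8.47/3600 = 73 + 0.966667 + 0.002353 = 73.969019
  S ⇒ negate
  λ: 14 + 1/60 + 14.3/3600 = 14.020639
  E ⇒ keep positive
Point 2:
  Lat: 0 + 37.93/60 = 0.632167
  hemisphere S, so the sign is −
  λ: 70 + 3.88/60 = 70.064667
  W → negative
Point 3:
  Lat: 28′ + 2.5″ = 28.04167′; 20 + 28.04167/60 = 20.467361
  S → negative
  Longitude: 157 + 58/60 + 8.6/3600 = 157.969056
  hemisphere W, so the sign is −

1. -73.96902, 14.02064
2. -0.63217, -70.06467
3. -20.46736, -157.96906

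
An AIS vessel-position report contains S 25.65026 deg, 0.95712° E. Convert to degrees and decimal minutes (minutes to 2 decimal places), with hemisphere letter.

Latitude: minutes = (25.650260 − 25) × 60 = 39.0156
Lon: minutes = (0.957120 − 0) × 60 = 57.4272

25° 39.02′ S, 0° 57.43′ E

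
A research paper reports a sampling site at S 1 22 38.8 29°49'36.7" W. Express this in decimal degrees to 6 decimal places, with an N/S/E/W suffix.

Latitude: 1 + 22/60 + 38.8/3600 = 1.3774444
Lon: 29 + 49/60 + 36.7/3600 = 29.8268611

1.377444° S, 29.826861° W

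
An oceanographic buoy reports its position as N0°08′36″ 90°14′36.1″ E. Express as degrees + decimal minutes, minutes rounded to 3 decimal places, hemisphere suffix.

0° 8.600′ N, 90° 14.602′ E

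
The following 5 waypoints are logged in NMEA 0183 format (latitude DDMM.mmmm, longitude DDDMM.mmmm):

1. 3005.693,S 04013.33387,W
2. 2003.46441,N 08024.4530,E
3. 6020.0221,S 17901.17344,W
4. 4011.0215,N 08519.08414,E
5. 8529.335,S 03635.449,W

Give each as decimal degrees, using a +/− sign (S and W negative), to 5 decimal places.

1. -30.09488, -40.22223
2. 20.05774, 80.40755
3. -60.33370, -179.01956
4. 40.18369, 85.31807
5. -85.48892, -36.59082

Point 1:
  φ: split at 2 digits → 30° and 5.693′; 30 + 5.693/60 = 30.094883
  hemisphere S, so the sign is −
  λ: degrees = first 3 digits = 40, minutes = 13.33387; 40 + 13.33387/60 = 40.222231
  W → negative
Point 2:
  Lat: split at 2 digits → 20° and 3.46441′; 20 + 3.46441/60 = 20.057740
  N → positive
  Lon: split at 3 digits → 080° and 24.453′; 80 + 24.453/60 = 80.407550
  E ⇒ keep positive
Point 3:
  φ: degrees = first 2 digits = 60, minutes = 20.0221; 60 + 20.0221/60 = 60.333702
  hemisphere S, so the sign is −
  Longitude: degrees = first 3 digits = 179, minutes = 1.17344; 179 + 1.17344/60 = 179.019557
  W → negative
Point 4:
  φ: split at 2 digits → 40° and 11.0215′; 40 + 11.0215/60 = 40.183692
  N → positive
  λ: degrees = first 3 digits = 85, minutes = 19.08414; 85 + 19.08414/60 = 85.318069
  E ⇒ keep positive
Point 5:
  Lat: degrees = first 2 digits = 85, minutes = 29.335; 85 + 29.335/60 = 85.488917
  hemisphere S, so the sign is −
  Lon: degrees = first 3 digits = 36, minutes = 35.449; 36 + 35.449/60 = 36.590817
  W ⇒ negate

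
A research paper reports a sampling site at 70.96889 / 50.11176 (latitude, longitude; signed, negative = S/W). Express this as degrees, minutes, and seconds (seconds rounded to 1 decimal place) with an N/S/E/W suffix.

Lat: whole degrees 70; 58.13340′ → 58′ and 8.004″
Lon: 0.111760 × 60 = 6.70560′ → 6′, remainder × 60 = 42.336″

70°58′8.0″ N, 50°06′42.3″ E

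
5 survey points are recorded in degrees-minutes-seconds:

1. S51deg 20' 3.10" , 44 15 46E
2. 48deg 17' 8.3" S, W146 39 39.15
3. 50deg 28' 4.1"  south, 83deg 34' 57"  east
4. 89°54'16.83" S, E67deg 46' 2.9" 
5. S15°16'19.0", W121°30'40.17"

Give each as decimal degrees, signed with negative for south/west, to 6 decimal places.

Point 1:
  Latitude: 51° + 20/60 + 3.1/3600 = 51 + 0.333333 + 0.000861 = 51.3341944
  S ⇒ negate
  Longitude: 44° + 15/60 + 46/3600 = 44 + 0.250000 + 0.012778 = 44.2627778
  E → positive
Point 2:
  Latitude: 48 + 17/60 + 8.3/3600 = 48.2856389
  S → negative
  Lon: 146 + 39/60 + 39.15/3600 = 146.6608750
  hemisphere W, so the sign is −
Point 3:
  φ: 50° + 28/60 + 4.1/3600 = 50 + 0.466667 + 0.001139 = 50.4678056
  hemisphere S, so the sign is −
  Longitude: 83 + 34/60 + 57/3600 = 83.5825000
  E ⇒ keep positive
Point 4:
  Lat: 89 + 54/60 + 16.83/3600 = 89.9046750
  hemisphere S, so the sign is −
  Longitude: 67° + 46/60 + 2.9/3600 = 67 + 0.766667 + 0.000806 = 67.7674722
  E ⇒ keep positive
Point 5:
  Latitude: 15 + 16/60 + 19/3600 = 15.2719444
  S → negative
  Longitude: 121° + 30/60 + 40.17/3600 = 121 + 0.500000 + 0.011158 = 121.5111583
  hemisphere W, so the sign is −

1. -51.334194, 44.262778
2. -48.285639, -146.660875
3. -50.467806, 83.582500
4. -89.904675, 67.767472
5. -15.271944, -121.511158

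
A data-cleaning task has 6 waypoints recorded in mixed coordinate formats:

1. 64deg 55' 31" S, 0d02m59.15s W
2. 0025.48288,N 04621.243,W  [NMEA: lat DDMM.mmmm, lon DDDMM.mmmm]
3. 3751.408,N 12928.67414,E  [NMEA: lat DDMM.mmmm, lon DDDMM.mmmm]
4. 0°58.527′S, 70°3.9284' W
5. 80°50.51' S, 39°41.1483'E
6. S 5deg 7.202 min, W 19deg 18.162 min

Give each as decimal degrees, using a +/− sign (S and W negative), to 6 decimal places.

1. -64.925278, -0.049764
2. 0.424715, -46.354050
3. 37.856800, 129.477902
4. -0.975450, -70.065473
5. -80.841833, 39.685805
6. -5.120033, -19.302700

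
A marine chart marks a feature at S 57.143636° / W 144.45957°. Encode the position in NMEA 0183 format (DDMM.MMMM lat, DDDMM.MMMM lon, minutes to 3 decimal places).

φ: 57° + 0.143636 × 60 = 57° 8.61816′
Lon: 144° + 0.459570 × 60 = 144° 27.57420′

5708.618,S / 14427.574,W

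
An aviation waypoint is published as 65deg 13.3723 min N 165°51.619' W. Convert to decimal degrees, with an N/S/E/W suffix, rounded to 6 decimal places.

Lat: 13.3723′ = 0.222872°; total 65.2228717
λ: 51.619′ = 0.860317°; total 165.8603167

65.222872° N, 165.860317° W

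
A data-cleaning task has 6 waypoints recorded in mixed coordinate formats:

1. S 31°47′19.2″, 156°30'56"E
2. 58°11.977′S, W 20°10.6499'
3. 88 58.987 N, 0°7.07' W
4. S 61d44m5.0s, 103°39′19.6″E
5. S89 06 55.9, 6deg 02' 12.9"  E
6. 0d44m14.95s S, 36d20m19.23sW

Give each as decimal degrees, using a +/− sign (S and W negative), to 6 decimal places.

1. -31.788667, 156.515556
2. -58.199617, -20.177498
3. 88.983117, -0.117833
4. -61.734722, 103.655444
5. -89.115528, 6.036917
6. -0.737486, -36.338675

Point 1:
  Latitude: 31° + 47/60 + 19.2/3600 = 31 + 0.783333 + 0.005333 = 31.7886667
  S ⇒ negate
  λ: 156 + 30/60 + 56/3600 = 156.5155556
  E → positive
Point 2:
  Latitude: 11.977′ = 0.199617°; total 58.1996167
  S ⇒ negate
  Longitude: 10.6499′ = 0.177498°; total 20.1774983
  hemisphere W, so the sign is −
Point 3:
  Latitude: 88 + 58.987/60 = 88.9831167
  N ⇒ keep positive
  Lon: 0 + 7.07/60 = 0.1178333
  W ⇒ negate
Point 4:
  φ: 44′ + 5″ = 44.08333′; 61 + 44.08333/60 = 61.7347222
  S ⇒ negate
  λ: 103° + 39/60 + 19.6/3600 = 103 + 0.650000 + 0.005444 = 103.6554444
  E → positive
Point 5:
  Latitude: 89 + 6/60 + 55.9/3600 = 89.1155278
  S → negative
  λ: 2′ + 12.9″ = 2.21500′; 6 + 2.21500/60 = 6.0369167
  E ⇒ keep positive
Point 6:
  Lat: 0° + 44/60 + 14.95/3600 = 0 + 0.733333 + 0.004153 = 0.7374861
  hemisphere S, so the sign is −
  Longitude: 20′ + 19.23″ = 20.32050′; 36 + 20.32050/60 = 36.3386750
  W ⇒ negate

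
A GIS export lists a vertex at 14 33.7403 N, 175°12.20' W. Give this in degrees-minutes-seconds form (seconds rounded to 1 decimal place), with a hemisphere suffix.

φ: 33.74030′ → 33′ and 0.74030 × 60 = 44.418″
λ: 12.20000′ → 12′ and 0.20000 × 60 = 12.000″

14°33′44.4″ N, 175°12′12.0″ W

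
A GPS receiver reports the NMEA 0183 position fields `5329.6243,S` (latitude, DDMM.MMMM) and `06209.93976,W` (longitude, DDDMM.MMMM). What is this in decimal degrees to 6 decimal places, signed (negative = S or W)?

-53.493738, -62.165663

Lat: split at 2 digits → 53° and 29.6243′; 53 + 29.6243/60 = 53.4937383
hemisphere S, so the sign is −
λ: split at 3 digits → 062° and 9.93976′; 62 + 9.93976/60 = 62.1656627
W → negative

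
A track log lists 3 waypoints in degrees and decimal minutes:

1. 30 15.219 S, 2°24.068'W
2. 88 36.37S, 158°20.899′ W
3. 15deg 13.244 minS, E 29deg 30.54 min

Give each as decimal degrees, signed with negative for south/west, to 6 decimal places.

1. -30.253650, -2.401133
2. -88.606167, -158.348317
3. -15.220733, 29.509000

Point 1:
  φ: 15.219′ = 0.253650°; total 30.2536500
  hemisphere S, so the sign is −
  Lon: 2 + 24.068/60 = 2.4011333
  W ⇒ negate
Point 2:
  Latitude: 88 + 36.37/60 = 88.6061667
  S ⇒ negate
  Lon: 20.899′ = 0.348317°; total 158.3483167
  W → negative
Point 3:
  φ: 15 + 13.244/60 = 15.2207333
  S ⇒ negate
  Longitude: 29 + 30.54/60 = 29.5090000
  E → positive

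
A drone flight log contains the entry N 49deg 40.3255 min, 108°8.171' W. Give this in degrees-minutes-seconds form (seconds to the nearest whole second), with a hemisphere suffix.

49°40′20″ N, 108°08′10″ W

φ: 40.32550′ → 40′ and 0.32550 × 60 = 19.53″
λ: 8.17100′ → 8′ and 0.17100 × 60 = 10.26″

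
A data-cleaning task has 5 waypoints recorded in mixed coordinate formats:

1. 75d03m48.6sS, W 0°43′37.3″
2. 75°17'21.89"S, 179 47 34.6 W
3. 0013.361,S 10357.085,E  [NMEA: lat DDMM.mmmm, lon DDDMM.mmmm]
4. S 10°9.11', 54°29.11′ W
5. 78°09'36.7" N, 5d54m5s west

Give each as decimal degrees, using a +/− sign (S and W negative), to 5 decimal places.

1. -75.06350, -0.72703
2. -75.28941, -179.79294
3. -0.22268, 103.95142
4. -10.15183, -54.48517
5. 78.16019, -5.90139

Point 1:
  Lat: 75° + 3/60 + 48.6/3600 = 75 + 0.050000 + 0.013500 = 75.063500
  S ⇒ negate
  Lon: 43′ + 37.3″ = 43.62167′; 0 + 43.62167/60 = 0.727028
  W ⇒ negate
Point 2:
  φ: 75 + 17/60 + 21.89/3600 = 75.289414
  S → negative
  Lon: 179 + 47/60 + 34.6/3600 = 179.792944
  W → negative
Point 3:
  Lat: degrees = first 2 digits = 0, minutes = 13.361; 0 + 13.361/60 = 0.222683
  hemisphere S, so the sign is −
  Longitude: split at 3 digits → 103° and 57.085′; 103 + 57.085/60 = 103.951417
  E ⇒ keep positive
Point 4:
  Lat: 9.11′ = 0.151833°; total 10.151833
  hemisphere S, so the sign is −
  λ: 29.11′ = 0.485167°; total 54.485167
  W → negative
Point 5:
  Lat: 9′ + 36.7″ = 9.61167′; 78 + 9.61167/60 = 78.160194
  N ⇒ keep positive
  Longitude: 5° + 54/60 + 5/3600 = 5 + 0.900000 + 0.001389 = 5.901389
  W ⇒ negate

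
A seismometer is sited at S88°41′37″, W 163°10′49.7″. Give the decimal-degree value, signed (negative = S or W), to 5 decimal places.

Latitude: 88° + 41/60 + 37/3600 = 88 + 0.683333 + 0.010278 = 88.693611
S ⇒ negate
λ: 163 + 10/60 + 49.7/3600 = 163.180472
hemisphere W, so the sign is −

-88.69361, -163.18047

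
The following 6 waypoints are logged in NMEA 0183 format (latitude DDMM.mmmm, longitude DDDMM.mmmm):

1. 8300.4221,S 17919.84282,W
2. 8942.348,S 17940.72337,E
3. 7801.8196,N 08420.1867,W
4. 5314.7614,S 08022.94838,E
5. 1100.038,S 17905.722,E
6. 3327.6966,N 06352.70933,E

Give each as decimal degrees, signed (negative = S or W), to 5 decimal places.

1. -83.00704, -179.33071
2. -89.70580, 179.67872
3. 78.03033, -84.33645
4. -53.24602, 80.38247
5. -11.00063, 179.09537
6. 33.46161, 63.87849

Point 1:
  Lat: degrees = first 2 digits = 83, minutes = 0.4221; 83 + 0.4221/60 = 83.007035
  S → negative
  λ: degrees = first 3 digits = 179, minutes = 19.84282; 179 + 19.84282/60 = 179.330714
  W ⇒ negate
Point 2:
  Lat: degrees = first 2 digits = 89, minutes = 42.348; 89 + 42.348/60 = 89.705800
  S ⇒ negate
  λ: split at 3 digits → 179° and 40.72337′; 179 + 40.72337/60 = 179.678723
  E ⇒ keep positive
Point 3:
  φ: degrees = first 2 digits = 78, minutes = 1.8196; 78 + 1.8196/60 = 78.030327
  N ⇒ keep positive
  Lon: degrees = first 3 digits = 84, minutes = 20.1867; 84 + 20.1867/60 = 84.336445
  hemisphere W, so the sign is −
Point 4:
  Lat: degrees = first 2 digits = 53, minutes = 14.7614; 53 + 14.7614/60 = 53.246023
  S ⇒ negate
  Lon: split at 3 digits → 080° and 22.94838′; 80 + 22.94838/60 = 80.382473
  E ⇒ keep positive
Point 5:
  Lat: split at 2 digits → 11° and 0.038′; 11 + 0.038/60 = 11.000633
  hemisphere S, so the sign is −
  λ: degrees = first 3 digits = 179, minutes = 5.722; 179 + 5.722/60 = 179.095367
  E ⇒ keep positive
Point 6:
  Lat: degrees = first 2 digits = 33, minutes = 27.6966; 33 + 27.6966/60 = 33.461610
  N → positive
  λ: split at 3 digits → 063° and 52.70933′; 63 + 52.70933/60 = 63.878489
  E ⇒ keep positive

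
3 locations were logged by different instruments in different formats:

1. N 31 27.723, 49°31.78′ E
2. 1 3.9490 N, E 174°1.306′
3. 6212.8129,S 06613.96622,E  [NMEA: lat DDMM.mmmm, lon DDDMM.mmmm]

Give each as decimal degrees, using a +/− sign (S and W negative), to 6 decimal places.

1. 31.462050, 49.529667
2. 1.065817, 174.021767
3. -62.213548, 66.232770

Point 1:
  Lat: 27.723′ = 0.462050°; total 31.4620500
  N ⇒ keep positive
  Lon: 31.78′ = 0.529667°; total 49.5296667
  E ⇒ keep positive
Point 2:
  Latitude: 3.949′ = 0.065817°; total 1.0658167
  N → positive
  Lon: 1.306′ = 0.021767°; total 174.0217667
  E → positive
Point 3:
  Latitude: degrees = first 2 digits = 62, minutes = 12.8129; 62 + 12.8129/60 = 62.2135483
  S → negative
  λ: degrees = first 3 digits = 66, minutes = 13.96622; 66 + 13.96622/60 = 66.2327703
  E → positive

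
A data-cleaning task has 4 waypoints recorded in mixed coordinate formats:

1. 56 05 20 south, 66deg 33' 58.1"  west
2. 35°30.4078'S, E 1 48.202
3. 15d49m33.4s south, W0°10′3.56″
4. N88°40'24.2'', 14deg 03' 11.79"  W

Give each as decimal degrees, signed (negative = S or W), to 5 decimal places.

1. -56.08889, -66.56614
2. -35.50680, 1.80337
3. -15.82594, -0.16766
4. 88.67339, -14.05328

Point 1:
  Latitude: 5′ + 20″ = 5.33333′; 56 + 5.33333/60 = 56.088889
  S → negative
  Longitude: 66° + 33/60 + 58.1/3600 = 66 + 0.550000 + 0.016139 = 66.566139
  hemisphere W, so the sign is −
Point 2:
  Latitude: 35 + 30.4078/60 = 35.506797
  S ⇒ negate
  λ: 48.202′ = 0.803367°; total 1.803367
  E ⇒ keep positive
Point 3:
  Lat: 15 + 49/60 + 33.4/3600 = 15.825944
  S ⇒ negate
  Longitude: 10′ + 3.56″ = 10.05933′; 0 + 10.05933/60 = 0.167656
  W → negative
Point 4:
  Latitude: 40′ + 24.2″ = 40.40333′; 88 + 40.40333/60 = 88.673389
  N ⇒ keep positive
  λ: 14 + 3/60 + 11.79/3600 = 14.053275
  W → negative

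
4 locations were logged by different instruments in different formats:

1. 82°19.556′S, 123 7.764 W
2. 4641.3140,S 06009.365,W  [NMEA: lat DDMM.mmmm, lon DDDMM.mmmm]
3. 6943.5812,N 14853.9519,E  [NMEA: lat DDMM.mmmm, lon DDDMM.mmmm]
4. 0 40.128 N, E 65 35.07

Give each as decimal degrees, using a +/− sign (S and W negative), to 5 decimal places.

Point 1:
  Lat: 82 + 19.556/60 = 82.325933
  S → negative
  λ: 123 + 7.764/60 = 123.129400
  hemisphere W, so the sign is −
Point 2:
  φ: degrees = first 2 digits = 46, minutes = 41.314; 46 + 41.314/60 = 46.688567
  S ⇒ negate
  λ: split at 3 digits → 060° and 9.365′; 60 + 9.365/60 = 60.156083
  W → negative
Point 3:
  Lat: split at 2 digits → 69° and 43.5812′; 69 + 43.5812/60 = 69.726353
  N → positive
  Longitude: degrees = first 3 digits = 148, minutes = 53.9519; 148 + 53.9519/60 = 148.899198
  E ⇒ keep positive
Point 4:
  φ: 0 + 40.128/60 = 0.668800
  N ⇒ keep positive
  Lon: 35.07′ = 0.584500°; total 65.584500
  E → positive

1. -82.32593, -123.12940
2. -46.68857, -60.15608
3. 69.72635, 148.89920
4. 0.66880, 65.58450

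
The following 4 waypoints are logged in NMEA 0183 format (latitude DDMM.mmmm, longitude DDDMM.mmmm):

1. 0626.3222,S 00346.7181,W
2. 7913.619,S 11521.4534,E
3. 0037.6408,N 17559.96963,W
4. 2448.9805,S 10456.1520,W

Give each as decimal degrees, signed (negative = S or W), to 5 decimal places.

1. -6.43870, -3.77864
2. -79.22698, 115.35756
3. 0.62735, -175.99949
4. -24.81634, -104.93587

Point 1:
  φ: split at 2 digits → 06° and 26.3222′; 6 + 26.3222/60 = 6.438703
  S ⇒ negate
  λ: split at 3 digits → 003° and 46.7181′; 3 + 46.7181/60 = 3.778635
  W ⇒ negate
Point 2:
  Latitude: degrees = first 2 digits = 79, minutes = 13.619; 79 + 13.619/60 = 79.226983
  hemisphere S, so the sign is −
  Longitude: split at 3 digits → 115° and 21.4534′; 115 + 21.4534/60 = 115.357557
  E → positive
Point 3:
  Latitude: degrees = first 2 digits = 0, minutes = 37.6408; 0 + 37.6408/60 = 0.627347
  N → positive
  λ: split at 3 digits → 175° and 59.96963′; 175 + 59.96963/60 = 175.999494
  W → negative
Point 4:
  Latitude: split at 2 digits → 24° and 48.9805′; 24 + 48.9805/60 = 24.816342
  S ⇒ negate
  Longitude: split at 3 digits → 104° and 56.152′; 104 + 56.152/60 = 104.935867
  hemisphere W, so the sign is −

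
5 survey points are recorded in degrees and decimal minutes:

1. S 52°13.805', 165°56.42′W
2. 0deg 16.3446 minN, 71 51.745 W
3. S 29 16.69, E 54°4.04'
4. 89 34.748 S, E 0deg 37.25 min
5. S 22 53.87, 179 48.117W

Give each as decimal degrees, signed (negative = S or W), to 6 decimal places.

1. -52.230083, -165.940333
2. 0.272410, -71.862417
3. -29.278167, 54.067333
4. -89.579133, 0.620833
5. -22.897833, -179.801950

Point 1:
  Latitude: 13.805′ = 0.230083°; total 52.2300833
  S → negative
  λ: 165 + 56.42/60 = 165.9403333
  hemisphere W, so the sign is −
Point 2:
  Lat: 0 + 16.3446/60 = 0.2724100
  N ⇒ keep positive
  Longitude: 51.745′ = 0.862417°; total 71.8624167
  hemisphere W, so the sign is −
Point 3:
  φ: 29 + 16.69/60 = 29.2781667
  S → negative
  Longitude: 54 + 4.04/60 = 54.0673333
  E ⇒ keep positive
Point 4:
  Latitude: 34.748′ = 0.579133°; total 89.5791333
  S ⇒ negate
  λ: 0 + 37.25/60 = 0.6208333
  E ⇒ keep positive
Point 5:
  φ: 22 + 53.87/60 = 22.8978333
  S ⇒ negate
  Lon: 179 + 48.117/60 = 179.8019500
  hemisphere W, so the sign is −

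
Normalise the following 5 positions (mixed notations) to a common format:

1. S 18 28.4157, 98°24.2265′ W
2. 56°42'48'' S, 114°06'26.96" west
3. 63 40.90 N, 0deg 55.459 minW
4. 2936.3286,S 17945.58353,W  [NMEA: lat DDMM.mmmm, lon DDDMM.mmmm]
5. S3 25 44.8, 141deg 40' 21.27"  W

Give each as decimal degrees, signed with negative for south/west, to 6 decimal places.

Point 1:
  Latitude: 28.4157′ = 0.473595°; total 18.4735950
  S → negative
  λ: 98 + 24.2265/60 = 98.4037750
  hemisphere W, so the sign is −
Point 2:
  φ: 56° + 42/60 + 48/3600 = 56 + 0.700000 + 0.013333 = 56.7133333
  S ⇒ negate
  Longitude: 6′ + 26.96″ = 6.44933′; 114 + 6.44933/60 = 114.1074889
  W → negative
Point 3:
  Latitude: 63 + 40.9/60 = 63.6816667
  N ⇒ keep positive
  Longitude: 55.459′ = 0.924317°; total 0.9243167
  W ⇒ negate
Point 4:
  Lat: split at 2 digits → 29° and 36.3286′; 29 + 36.3286/60 = 29.6054767
  hemisphere S, so the sign is −
  Lon: split at 3 digits → 179° and 45.58353′; 179 + 45.58353/60 = 179.7597255
  W → negative
Point 5:
  Lat: 25′ + 44.8″ = 25.74667′; 3 + 25.74667/60 = 3.4291111
  S ⇒ negate
  λ: 141° + 40/60 + 21.27/3600 = 141 + 0.666667 + 0.005908 = 141.6725750
  hemisphere W, so the sign is −

1. -18.473595, -98.403775
2. -56.713333, -114.107489
3. 63.681667, -0.924317
4. -29.605477, -179.759726
5. -3.429111, -141.672575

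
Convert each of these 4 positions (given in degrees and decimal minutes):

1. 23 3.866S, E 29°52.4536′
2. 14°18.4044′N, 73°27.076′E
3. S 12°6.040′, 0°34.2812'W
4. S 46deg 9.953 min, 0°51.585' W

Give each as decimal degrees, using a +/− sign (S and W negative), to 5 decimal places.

Point 1:
  φ: 23 + 3.866/60 = 23.064433
  hemisphere S, so the sign is −
  λ: 52.4536′ = 0.874227°; total 29.874227
  E → positive
Point 2:
  Latitude: 14 + 18.4044/60 = 14.306740
  N ⇒ keep positive
  Lon: 27.076′ = 0.451267°; total 73.451267
  E → positive
Point 3:
  Latitude: 12 + 6.04/60 = 12.100667
  S ⇒ negate
  Lon: 0 + 34.2812/60 = 0.571353
  W ⇒ negate
Point 4:
  Lat: 46 + 9.953/60 = 46.165883
  S → negative
  Longitude: 0 + 51.585/60 = 0.859750
  W → negative

1. -23.06443, 29.87423
2. 14.30674, 73.45127
3. -12.10067, -0.57135
4. -46.16588, -0.85975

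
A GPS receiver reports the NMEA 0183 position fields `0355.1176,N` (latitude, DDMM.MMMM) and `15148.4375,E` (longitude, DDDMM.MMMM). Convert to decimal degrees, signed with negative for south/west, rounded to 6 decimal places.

3.918627, 151.807292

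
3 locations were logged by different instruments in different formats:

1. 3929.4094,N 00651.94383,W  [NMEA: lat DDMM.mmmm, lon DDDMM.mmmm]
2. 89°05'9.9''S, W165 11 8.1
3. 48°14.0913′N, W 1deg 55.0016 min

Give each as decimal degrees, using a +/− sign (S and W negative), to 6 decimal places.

1. 39.490157, -6.865731
2. -89.086083, -165.185583
3. 48.234855, -1.916693

Point 1:
  Latitude: split at 2 digits → 39° and 29.4094′; 39 + 29.4094/60 = 39.4901567
  N ⇒ keep positive
  Longitude: split at 3 digits → 006° and 51.94383′; 6 + 51.94383/60 = 6.8657305
  W → negative
Point 2:
  Lat: 89 + 5/60 + 9.9/3600 = 89.0860833
  S ⇒ negate
  Lon: 11′ + 8.1″ = 11.13500′; 165 + 11.13500/60 = 165.1855833
  W ⇒ negate
Point 3:
  Lat: 48 + 14.0913/60 = 48.2348550
  N ⇒ keep positive
  Longitude: 1 + 55.0016/60 = 1.9166933
  hemisphere W, so the sign is −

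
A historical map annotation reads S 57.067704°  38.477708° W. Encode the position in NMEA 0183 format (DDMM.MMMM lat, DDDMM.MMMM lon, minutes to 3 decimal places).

Latitude: minutes = (57.067704 − 57) × 60 = 4.06224
Longitude: minutes = (38.477708 − 38) × 60 = 28.66248

5704.062,S / 03828.662,W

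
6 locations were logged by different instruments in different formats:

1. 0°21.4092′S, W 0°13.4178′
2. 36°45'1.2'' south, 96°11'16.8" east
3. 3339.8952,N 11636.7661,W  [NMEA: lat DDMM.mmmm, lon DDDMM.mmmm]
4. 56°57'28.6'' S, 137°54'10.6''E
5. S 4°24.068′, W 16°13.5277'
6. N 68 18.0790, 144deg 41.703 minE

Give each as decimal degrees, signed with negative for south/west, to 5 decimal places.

1. -0.35682, -0.22363
2. -36.75033, 96.18800
3. 33.66492, -116.61277
4. -56.95794, 137.90294
5. -4.40113, -16.22546
6. 68.30132, 144.69505

Point 1:
  Lat: 21.4092′ = 0.356820°; total 0.356820
  hemisphere S, so the sign is −
  Longitude: 13.4178′ = 0.223630°; total 0.223630
  hemisphere W, so the sign is −
Point 2:
  φ: 45′ + 1.2″ = 45.02000′; 36 + 45.02000/60 = 36.750333
  S ⇒ negate
  λ: 11′ + 16.8″ = 11.28000′; 96 + 11.28000/60 = 96.188000
  E ⇒ keep positive
Point 3:
  Latitude: split at 2 digits → 33° and 39.8952′; 33 + 39.8952/60 = 33.664920
  N ⇒ keep positive
  Lon: split at 3 digits → 116° and 36.7661′; 116 + 36.7661/60 = 116.612768
  W ⇒ negate
Point 4:
  φ: 57′ + 28.6″ = 57.47667′; 56 + 57.47667/60 = 56.957944
  hemisphere S, so the sign is −
  Longitude: 137° + 54/60 + 10.6/3600 = 137 + 0.900000 + 0.002944 = 137.902944
  E ⇒ keep positive
Point 5:
  φ: 24.068′ = 0.401133°; total 4.401133
  S ⇒ negate
  Lon: 16 + 13.5277/60 = 16.225462
  W ⇒ negate
Point 6:
  Lat: 68 + 18.079/60 = 68.301317
  N → positive
  λ: 41.703′ = 0.695050°; total 144.695050
  E ⇒ keep positive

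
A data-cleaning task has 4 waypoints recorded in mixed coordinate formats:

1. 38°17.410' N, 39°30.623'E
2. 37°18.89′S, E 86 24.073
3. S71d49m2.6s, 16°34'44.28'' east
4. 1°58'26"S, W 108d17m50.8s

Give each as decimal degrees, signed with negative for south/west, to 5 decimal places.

1. 38.29017, 39.51038
2. -37.31483, 86.40122
3. -71.81739, 16.57897
4. -1.97389, -108.29744

Point 1:
  Lat: 17.41′ = 0.290167°; total 38.290167
  N → positive
  Lon: 39 + 30.623/60 = 39.510383
  E ⇒ keep positive
Point 2:
  Lat: 37 + 18.89/60 = 37.314833
  S → negative
  Lon: 86 + 24.073/60 = 86.401217
  E → positive
Point 3:
  Lat: 71 + 49/60 + 2.6/3600 = 71.817389
  hemisphere S, so the sign is −
  Longitude: 16 + 34/60 + 44.28/3600 = 16.578967
  E → positive
Point 4:
  φ: 1° + 58/60 + 26/3600 = 1 + 0.966667 + 0.007222 = 1.973889
  hemisphere S, so the sign is −
  Longitude: 108° + 17/60 + 50.8/3600 = 108 + 0.283333 + 0.014111 = 108.297444
  W → negative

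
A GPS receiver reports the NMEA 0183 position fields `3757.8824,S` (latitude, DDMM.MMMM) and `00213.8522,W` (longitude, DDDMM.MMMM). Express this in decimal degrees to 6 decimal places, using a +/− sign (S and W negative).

φ: degrees = first 2 digits = 37, minutes = 57.8824; 37 + 57.8824/60 = 37.9647067
S ⇒ negate
Longitude: split at 3 digits → 002° and 13.8522′; 2 + 13.8522/60 = 2.2308700
hemisphere W, so the sign is −

-37.964707, -2.230870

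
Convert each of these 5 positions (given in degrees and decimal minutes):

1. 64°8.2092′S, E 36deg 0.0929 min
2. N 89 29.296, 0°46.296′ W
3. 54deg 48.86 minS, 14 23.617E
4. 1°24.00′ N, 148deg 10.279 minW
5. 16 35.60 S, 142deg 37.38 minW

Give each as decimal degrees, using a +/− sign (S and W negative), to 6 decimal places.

1. -64.136820, 36.001548
2. 89.488267, -0.771600
3. -54.814333, 14.393617
4. 1.400000, -148.171317
5. -16.593333, -142.623000

Point 1:
  Latitude: 64 + 8.2092/60 = 64.1368200
  S ⇒ negate
  λ: 0.0929′ = 0.001548°; total 36.0015483
  E → positive
Point 2:
  Lat: 29.296′ = 0.488267°; total 89.4882667
  N ⇒ keep positive
  λ: 0 + 46.296/60 = 0.7716000
  hemisphere W, so the sign is −
Point 3:
  Lat: 48.86′ = 0.814333°; total 54.8143333
  hemisphere S, so the sign is −
  Lon: 23.617′ = 0.393617°; total 14.3936167
  E → positive
Point 4:
  Lat: 1 + 24/60 = 1.4000000
  N → positive
  λ: 10.279′ = 0.171317°; total 148.1713167
  W ⇒ negate
Point 5:
  Lat: 16 + 35.6/60 = 16.5933333
  S ⇒ negate
  Lon: 142 + 37.38/60 = 142.6230000
  hemisphere W, so the sign is −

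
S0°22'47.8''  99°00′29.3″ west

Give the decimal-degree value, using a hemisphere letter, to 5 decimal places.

0.37994° S, 99.00814° W

Latitude: 0 + 22/60 + 47.8/3600 = 0.379944
λ: 99° + 0/60 + 29.3/3600 = 99 + 0.000000 + 0.008139 = 99.008139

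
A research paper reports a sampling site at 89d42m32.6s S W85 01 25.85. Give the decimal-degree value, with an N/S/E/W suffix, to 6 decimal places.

89.709056° S, 85.023847° W

Latitude: 89 + 42/60 + 32.6/3600 = 89.7090556
Longitude: 85 + 1/60 + 25.85/3600 = 85.0238472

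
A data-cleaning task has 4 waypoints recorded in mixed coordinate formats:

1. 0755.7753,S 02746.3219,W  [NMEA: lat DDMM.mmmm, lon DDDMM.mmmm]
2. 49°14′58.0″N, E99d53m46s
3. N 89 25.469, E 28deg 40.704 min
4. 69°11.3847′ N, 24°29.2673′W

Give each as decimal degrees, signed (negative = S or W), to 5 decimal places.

1. -7.92959, -27.77203
2. 49.24944, 99.89611
3. 89.42448, 28.67840
4. 69.18975, -24.48779

Point 1:
  Lat: split at 2 digits → 07° and 55.7753′; 7 + 55.7753/60 = 7.929588
  S ⇒ negate
  Longitude: degrees = first 3 digits = 27, minutes = 46.3219; 27 + 46.3219/60 = 27.772032
  W ⇒ negate
Point 2:
  Lat: 49° + 14/60 + 58/3600 = 49 + 0.233333 + 0.016111 = 49.249444
  N → positive
  λ: 99° + 53/60 + 46/3600 = 99 + 0.883333 + 0.012778 = 99.896111
  E → positive
Point 3:
  φ: 25.469′ = 0.424483°; total 89.424483
  N → positive
  Lon: 40.704′ = 0.678400°; total 28.678400
  E → positive
Point 4:
  φ: 69 + 11.3847/60 = 69.189745
  N ⇒ keep positive
  Longitude: 29.2673′ = 0.487788°; total 24.487788
  hemisphere W, so the sign is −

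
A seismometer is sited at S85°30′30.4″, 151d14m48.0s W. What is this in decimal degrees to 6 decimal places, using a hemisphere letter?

85.508444° S, 151.246667° W

Latitude: 30′ + 30.4″ = 30.50667′; 85 + 30.50667/60 = 85.5084444
Lon: 151 + 14/60 + 48/3600 = 151.2466667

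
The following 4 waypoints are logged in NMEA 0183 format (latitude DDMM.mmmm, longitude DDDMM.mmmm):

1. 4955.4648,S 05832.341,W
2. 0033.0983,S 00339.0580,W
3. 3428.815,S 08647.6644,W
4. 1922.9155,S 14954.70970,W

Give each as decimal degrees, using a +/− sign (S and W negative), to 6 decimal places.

Point 1:
  φ: split at 2 digits → 49° and 55.4648′; 49 + 55.4648/60 = 49.9244133
  S → negative
  Lon: split at 3 digits → 058° and 32.341′; 58 + 32.341/60 = 58.5390167
  hemisphere W, so the sign is −
Point 2:
  Lat: split at 2 digits → 00° and 33.0983′; 0 + 33.0983/60 = 0.5516383
  S ⇒ negate
  Lon: degrees = first 3 digits = 3, minutes = 39.058; 3 + 39.058/60 = 3.6509667
  W ⇒ negate
Point 3:
  Latitude: degrees = first 2 digits = 34, minutes = 28.815; 34 + 28.815/60 = 34.4802500
  hemisphere S, so the sign is −
  Lon: degrees = first 3 digits = 86, minutes = 47.6644; 86 + 47.6644/60 = 86.7944067
  hemisphere W, so the sign is −
Point 4:
  Lat: degrees = first 2 digits = 19, minutes = 22.9155; 19 + 22.9155/60 = 19.3819250
  hemisphere S, so the sign is −
  Lon: split at 3 digits → 149° and 54.7097′; 149 + 54.7097/60 = 149.9118283
  W ⇒ negate

1. -49.924413, -58.539017
2. -0.551638, -3.650967
3. -34.480250, -86.794407
4. -19.381925, -149.911828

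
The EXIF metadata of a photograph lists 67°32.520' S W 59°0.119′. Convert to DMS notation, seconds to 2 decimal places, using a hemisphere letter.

67°32′31.20″ S, 59°00′7.14″ W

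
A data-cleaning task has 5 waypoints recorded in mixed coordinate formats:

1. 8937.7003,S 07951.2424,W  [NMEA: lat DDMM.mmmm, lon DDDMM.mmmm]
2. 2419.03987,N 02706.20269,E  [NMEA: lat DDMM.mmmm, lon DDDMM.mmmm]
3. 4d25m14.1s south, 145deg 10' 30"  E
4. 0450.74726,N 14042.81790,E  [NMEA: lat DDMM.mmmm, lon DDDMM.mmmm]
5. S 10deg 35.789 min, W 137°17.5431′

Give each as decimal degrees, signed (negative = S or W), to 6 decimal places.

Point 1:
  Lat: degrees = first 2 digits = 89, minutes = 37.7003; 89 + 37.7003/60 = 89.6283383
  S ⇒ negate
  Lon: split at 3 digits → 079° and 51.2424′; 79 + 51.2424/60 = 79.8540400
  W ⇒ negate
Point 2:
  Lat: split at 2 digits → 24° and 19.03987′; 24 + 19.03987/60 = 24.3173312
  N ⇒ keep positive
  Longitude: degrees = first 3 digits = 27, minutes = 6.20269; 27 + 6.20269/60 = 27.1033782
  E ⇒ keep positive
Point 3:
  Lat: 4° + 25/60 + 14.1/3600 = 4 + 0.416667 + 0.003917 = 4.4205833
  S ⇒ negate
  λ: 10′ + 30″ = 10.50000′; 145 + 10.50000/60 = 145.1750000
  E ⇒ keep positive
Point 4:
  φ: degrees = first 2 digits = 4, minutes = 50.74726; 4 + 50.74726/60 = 4.8457877
  N → positive
  Longitude: degrees = first 3 digits = 140, minutes = 42.8179; 140 + 42.8179/60 = 140.7136317
  E → positive
Point 5:
  Latitude: 10 + 35.789/60 = 10.5964833
  hemisphere S, so the sign is −
  Longitude: 17.5431′ = 0.292385°; total 137.2923850
  W → negative

1. -89.628338, -79.854040
2. 24.317331, 27.103378
3. -4.420583, 145.175000
4. 4.845788, 140.713632
5. -10.596483, -137.292385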